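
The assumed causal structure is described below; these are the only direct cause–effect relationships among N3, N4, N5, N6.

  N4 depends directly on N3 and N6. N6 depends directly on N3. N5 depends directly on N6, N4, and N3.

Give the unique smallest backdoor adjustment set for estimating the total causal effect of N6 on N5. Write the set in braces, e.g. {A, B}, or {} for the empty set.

{N3}

Variables eligible for adjustment (non-descendants of N6, excluding N6 and N5): {N3}.
Backdoor paths from N6 to N5:
  P1: N6 <- N3 -> N4 -> N5
  P2: N6 <- N3 -> N5
The empty set is not sufficient: P1 (N6 <- N3 -> N4 -> N5) has no collider blocking it and no conditioned non-collider, so it is open.
Try {N3}:
  P1: blocked at fork node N3 ∈ conditioning set.
  P2: blocked at fork node N3 ∈ conditioning set.
{N3} contains no descendant of N6 and blocks every backdoor path.
{N3} is the unique smallest valid adjustment set.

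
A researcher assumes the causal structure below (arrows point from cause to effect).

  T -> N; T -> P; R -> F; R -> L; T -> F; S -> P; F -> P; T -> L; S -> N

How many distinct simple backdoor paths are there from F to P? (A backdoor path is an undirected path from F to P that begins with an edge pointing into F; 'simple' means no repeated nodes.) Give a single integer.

A backdoor path from F to P is any simple undirected path whose first edge points into F (i.e. leaves F via a parent).
Parents of F: {R, T}.
Enumerating:
  P1: F <- R -> L <- T -> N <- S -> P
  P2: F <- R -> L <- T -> P
  P3: F <- T -> N <- S -> P
  P4: F <- T -> P
That exhausts the simple backdoor paths. Count: 4.

4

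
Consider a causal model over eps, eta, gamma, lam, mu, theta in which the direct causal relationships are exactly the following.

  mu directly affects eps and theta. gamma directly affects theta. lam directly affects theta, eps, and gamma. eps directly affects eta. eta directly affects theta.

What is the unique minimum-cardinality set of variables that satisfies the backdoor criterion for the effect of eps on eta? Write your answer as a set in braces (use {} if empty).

{}

Variables eligible for adjustment (non-descendants of eps, excluding eps and eta): {gamma, lam, mu}.
Backdoor paths from eps to eta:
  P1: eps <- lam -> gamma -> theta <- eta
  P2: eps <- lam -> theta <- eta
  P3: eps <- mu -> theta <- eta
Each backdoor path contains an unconditioned collider, so every path is already blocked with the empty conditioning set:
  P1: blocked at collider theta (neither it nor any descendant is in the conditioning set).
  P2: blocked at collider theta (neither it nor any descendant is in the conditioning set).
  P3: blocked at collider theta (neither it nor any descendant is in the conditioning set).
The empty set is therefore the unique smallest valid set.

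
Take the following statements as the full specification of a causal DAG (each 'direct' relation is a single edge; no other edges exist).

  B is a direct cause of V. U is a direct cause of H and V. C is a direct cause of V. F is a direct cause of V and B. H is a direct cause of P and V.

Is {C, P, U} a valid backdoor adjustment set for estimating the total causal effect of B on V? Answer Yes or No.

No

Backdoor paths from B to V (paths whose first edge points into B):
  P1: B <- F -> V
Condition 1 (no descendant of B in the set): holds — descendants of B are {V}; none are in {C, P, U}.
Condition 2 (every backdoor path blocked by {C, P, U}):
  P1: open — no interior node is in the conditioning set.
{C, P, U} does not satisfy the backdoor criterion.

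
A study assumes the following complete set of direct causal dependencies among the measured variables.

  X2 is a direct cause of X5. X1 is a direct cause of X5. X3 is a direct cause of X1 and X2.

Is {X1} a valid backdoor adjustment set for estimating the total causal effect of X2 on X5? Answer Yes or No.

Yes

Backdoor paths from X2 to X5 (paths whose first edge points into X2):
  P1: X2 <- X3 -> X1 -> X5
Condition 1 (no descendant of X2 in the set): holds — descendants of X2 are {X5}; none are in {X1}.
Condition 2 (every backdoor path blocked by {X1}):
  P1: blocked at chain node X1 ∈ conditioning set.
{X1} satisfies the backdoor criterion.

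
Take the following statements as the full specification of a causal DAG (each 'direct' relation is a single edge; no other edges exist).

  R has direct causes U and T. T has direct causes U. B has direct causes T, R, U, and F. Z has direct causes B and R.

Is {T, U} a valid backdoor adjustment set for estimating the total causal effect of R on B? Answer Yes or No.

Yes

Backdoor paths from R to B (paths whose first edge points into R):
  P1: R <- U -> T -> B
  P2: R <- U -> B
  P3: R <- T <- U -> B
  P4: R <- T -> B
Condition 1 (no descendant of R in the set): holds — descendants of R are {B, Z}; none are in {T, U}.
Condition 2 (every backdoor path blocked by {T, U}):
  P1: blocked at fork node U ∈ conditioning set.
  P2: blocked at fork node U ∈ conditioning set.
  P3: blocked at chain node T ∈ conditioning set.
  P4: blocked at fork node T ∈ conditioning set.
{T, U} satisfies the backdoor criterion.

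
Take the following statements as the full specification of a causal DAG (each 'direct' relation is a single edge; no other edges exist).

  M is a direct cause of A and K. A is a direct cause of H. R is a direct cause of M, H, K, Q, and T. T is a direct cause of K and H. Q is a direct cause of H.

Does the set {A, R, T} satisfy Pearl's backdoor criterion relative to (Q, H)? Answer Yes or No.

Yes

Backdoor paths from Q to H (paths whose first edge points into Q):
  P1: Q <- R -> M -> A -> H
  P2: Q <- R -> M -> K <- T -> H
  P3: Q <- R -> T -> K <- M -> A -> H
  P4: Q <- R -> T -> H
  P5: Q <- R -> K <- M -> A -> H
  P6: Q <- R -> K <- T -> H
  P7: Q <- R -> H
Condition 1 (no descendant of Q in the set): holds — descendants of Q are {H}; none are in {A, R, T}.
Condition 2 (every backdoor path blocked by {A, R, T}):
  P1: blocked at fork node R ∈ conditioning set.
  P2: blocked at fork node R ∈ conditioning set.
  P3: blocked at fork node R ∈ conditioning set.
  P4: blocked at fork node R ∈ conditioning set.
  P5: blocked at fork node R ∈ conditioning set.
  P6: blocked at fork node R ∈ conditioning set.
  P7: blocked at fork node R ∈ conditioning set.
{A, R, T} satisfies the backdoor criterion.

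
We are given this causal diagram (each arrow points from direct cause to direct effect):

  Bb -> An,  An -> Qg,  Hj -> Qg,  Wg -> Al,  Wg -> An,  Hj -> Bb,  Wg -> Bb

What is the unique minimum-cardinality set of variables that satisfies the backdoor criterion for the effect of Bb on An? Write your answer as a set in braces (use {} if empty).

Variables eligible for adjustment (non-descendants of Bb, excluding Bb and An): {Al, Hj, Wg}.
Backdoor paths from Bb to An:
  P1: Bb <- Hj -> Qg <- An
  P2: Bb <- Wg -> An
The empty set is not sufficient: P2 (Bb <- Wg -> An) has no collider blocking it and no conditioned non-collider, so it is open.
Try {Wg}:
  P1: blocked at collider Qg (neither it nor any descendant is in the conditioning set).
  P2: blocked at fork node Wg ∈ conditioning set.
{Wg} contains no descendant of Bb and blocks every backdoor path.
No other singleton works — e.g. {Hj} leaves P2 open — so {Wg} is the unique smallest valid adjustment set.

{Wg}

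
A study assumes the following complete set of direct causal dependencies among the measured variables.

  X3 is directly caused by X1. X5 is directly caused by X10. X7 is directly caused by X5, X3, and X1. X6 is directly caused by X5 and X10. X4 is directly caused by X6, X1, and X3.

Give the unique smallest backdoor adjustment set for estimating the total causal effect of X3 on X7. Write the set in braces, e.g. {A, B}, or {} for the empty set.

{X1}

Variables eligible for adjustment (non-descendants of X3, excluding X3 and X7): {X1, X10, X5, X6}.
Backdoor paths from X3 to X7:
  P1: X3 <- X1 -> X4 <- X6 <- X10 -> X5 -> X7
  P2: X3 <- X1 -> X4 <- X6 <- X5 -> X7
  P3: X3 <- X1 -> X7
The empty set is not sufficient: P3 (X3 <- X1 -> X7) has no collider blocking it and no conditioned non-collider, so it is open.
Try {X1}:
  P1: blocked at fork node X1 ∈ conditioning set.
  P2: blocked at fork node X1 ∈ conditioning set.
  P3: blocked at fork node X1 ∈ conditioning set.
{X1} contains no descendant of X3 and blocks every backdoor path.
No other singleton works — e.g. {X10} leaves P3 open — so {X1} is the unique smallest valid adjustment set.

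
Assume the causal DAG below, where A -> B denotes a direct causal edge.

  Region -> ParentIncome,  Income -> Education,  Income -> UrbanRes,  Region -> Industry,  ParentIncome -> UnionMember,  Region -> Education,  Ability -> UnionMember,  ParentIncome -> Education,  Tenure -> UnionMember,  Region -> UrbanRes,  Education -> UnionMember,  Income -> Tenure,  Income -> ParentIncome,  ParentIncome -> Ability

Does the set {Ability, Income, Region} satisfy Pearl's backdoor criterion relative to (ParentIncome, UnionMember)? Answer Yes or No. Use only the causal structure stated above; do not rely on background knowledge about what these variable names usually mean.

Backdoor paths from ParentIncome to UnionMember (paths whose first edge points into ParentIncome):
  P1: ParentIncome <- Income -> UrbanRes <- Region -> Education -> UnionMember
  P2: ParentIncome <- Income -> Tenure -> UnionMember
  P3: ParentIncome <- Income -> Education -> UnionMember
  P4: ParentIncome <- Region -> UrbanRes <- Income -> Tenure -> UnionMember
  P5: ParentIncome <- Region -> UrbanRes <- Income -> Education -> UnionMember
  P6: ParentIncome <- Region -> Education <- Income -> Tenure -> UnionMember
  P7: ParentIncome <- Region -> Education -> UnionMember
Condition 1 (no descendant of ParentIncome in the set): FAILS — Ability is a descendant of ParentIncome.
Condition 2 (every backdoor path blocked by {Ability, Income, Region}):
  P1: blocked at fork node Income ∈ conditioning set.
  P2: blocked at fork node Income ∈ conditioning set.
  P3: blocked at fork node Income ∈ conditioning set.
  P4: blocked at fork node Region ∈ conditioning set.
  P5: blocked at fork node Region ∈ conditioning set.
  P6: blocked at fork node Region ∈ conditioning set.
  P7: blocked at fork node Region ∈ conditioning set.
{Ability, Income, Region} does not satisfy the backdoor criterion.

No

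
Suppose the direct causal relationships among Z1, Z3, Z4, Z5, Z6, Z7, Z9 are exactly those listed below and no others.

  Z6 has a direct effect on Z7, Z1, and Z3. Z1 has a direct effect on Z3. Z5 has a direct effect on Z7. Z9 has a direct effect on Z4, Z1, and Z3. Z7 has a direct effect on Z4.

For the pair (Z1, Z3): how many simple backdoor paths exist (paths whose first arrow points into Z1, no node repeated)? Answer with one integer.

4

A backdoor path from Z1 to Z3 is any simple undirected path whose first edge points into Z1 (i.e. leaves Z1 via a parent).
Parents of Z1: {Z6, Z9}.
Enumerating:
  P1: Z1 <- Z9 -> Z3
  P2: Z1 <- Z9 -> Z4 <- Z7 <- Z6 -> Z3
  P3: Z1 <- Z6 -> Z3
  P4: Z1 <- Z6 -> Z7 -> Z4 <- Z9 -> Z3
That exhausts the simple backdoor paths. Count: 4.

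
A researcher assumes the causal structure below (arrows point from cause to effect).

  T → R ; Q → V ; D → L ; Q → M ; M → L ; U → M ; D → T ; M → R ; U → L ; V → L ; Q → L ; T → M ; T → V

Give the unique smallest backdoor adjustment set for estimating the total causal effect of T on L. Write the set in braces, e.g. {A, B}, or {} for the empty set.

Variables eligible for adjustment (non-descendants of T, excluding T and L): {D, Q, U}.
Backdoor paths from T to L:
  P1: T <- D -> L
The empty set is not sufficient: P1 (T <- D -> L) has no collider blocking it and no conditioned non-collider, so it is open.
Try {D}:
  P1: blocked at fork node D ∈ conditioning set.
{D} contains no descendant of T and blocks every backdoor path.
No other singleton works — e.g. {Q} leaves P1 open — so {D} is the unique smallest valid adjustment set.

{D}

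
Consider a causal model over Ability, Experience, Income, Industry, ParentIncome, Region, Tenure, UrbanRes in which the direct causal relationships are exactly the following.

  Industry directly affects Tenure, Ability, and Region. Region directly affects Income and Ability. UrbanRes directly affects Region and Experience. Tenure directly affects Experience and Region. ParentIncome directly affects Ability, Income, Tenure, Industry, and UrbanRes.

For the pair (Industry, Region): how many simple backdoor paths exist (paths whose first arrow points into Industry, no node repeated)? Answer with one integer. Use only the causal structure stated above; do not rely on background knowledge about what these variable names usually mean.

A backdoor path from Industry to Region is any simple undirected path whose first edge points into Industry (i.e. leaves Industry via a parent).
Parents of Industry: {ParentIncome}.
Enumerating:
  P1: Industry <- ParentIncome -> UrbanRes -> Region
  P2: Industry <- ParentIncome -> UrbanRes -> Experience <- Tenure -> Region
  P3: Industry <- ParentIncome -> Tenure -> Region
  P4: Industry <- ParentIncome -> Tenure -> Experience <- UrbanRes -> Region
  P5: Industry <- ParentIncome -> Ability <- Region
  P6: Industry <- ParentIncome -> Income <- Region
That exhausts the simple backdoor paths. Count: 6.

6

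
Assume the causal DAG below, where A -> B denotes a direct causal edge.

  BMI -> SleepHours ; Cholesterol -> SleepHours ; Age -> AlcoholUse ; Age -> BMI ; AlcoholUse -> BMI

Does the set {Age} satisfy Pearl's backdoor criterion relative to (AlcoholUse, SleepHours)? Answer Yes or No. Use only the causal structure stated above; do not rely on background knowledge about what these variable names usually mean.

Yes

Backdoor paths from AlcoholUse to SleepHours (paths whose first edge points into AlcoholUse):
  P1: AlcoholUse <- Age -> BMI -> SleepHours
Condition 1 (no descendant of AlcoholUse in the set): holds — descendants of AlcoholUse are {BMI, SleepHours}; none are in {Age}.
Condition 2 (every backdoor path blocked by {Age}):
  P1: blocked at fork node Age ∈ conditioning set.
{Age} satisfies the backdoor criterion.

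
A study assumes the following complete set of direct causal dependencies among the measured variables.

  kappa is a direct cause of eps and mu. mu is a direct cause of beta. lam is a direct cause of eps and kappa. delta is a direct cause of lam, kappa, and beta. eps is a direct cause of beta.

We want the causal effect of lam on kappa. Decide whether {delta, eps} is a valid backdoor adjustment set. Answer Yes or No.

No

Backdoor paths from lam to kappa (paths whose first edge points into lam):
  P1: lam <- delta -> kappa
  P2: lam <- delta -> beta <- mu <- kappa
  P3: lam <- delta -> beta <- eps <- kappa
Condition 1 (no descendant of lam in the set): FAILS — eps is a descendant of lam.
Condition 2 (every backdoor path blocked by {delta, eps}):
  P1: blocked at fork node delta ∈ conditioning set.
  P2: blocked at fork node delta ∈ conditioning set.
  P3: blocked at fork node delta ∈ conditioning set.
{delta, eps} does not satisfy the backdoor criterion.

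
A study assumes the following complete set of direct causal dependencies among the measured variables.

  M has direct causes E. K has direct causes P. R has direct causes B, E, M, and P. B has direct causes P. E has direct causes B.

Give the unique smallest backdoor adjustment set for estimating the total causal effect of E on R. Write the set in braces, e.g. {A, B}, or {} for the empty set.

{B}

Variables eligible for adjustment (non-descendants of E, excluding E and R): {B, K, P}.
Backdoor paths from E to R:
  P1: E <- B <- P -> R
  P2: E <- B -> R
The empty set is not sufficient: P1 (E <- B <- P -> R) has no collider blocking it and no conditioned non-collider, so it is open.
Try {B}:
  P1: blocked at chain node B ∈ conditioning set.
  P2: blocked at fork node B ∈ conditioning set.
{B} contains no descendant of E and blocks every backdoor path.
No other singleton works — e.g. {P} leaves P2 open — so {B} is the unique smallest valid adjustment set.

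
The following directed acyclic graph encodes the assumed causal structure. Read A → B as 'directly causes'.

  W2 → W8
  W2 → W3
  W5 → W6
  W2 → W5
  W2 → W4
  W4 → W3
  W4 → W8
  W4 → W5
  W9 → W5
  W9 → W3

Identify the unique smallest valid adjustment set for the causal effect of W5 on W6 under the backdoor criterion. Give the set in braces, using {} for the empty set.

Variables eligible for adjustment (non-descendants of W5, excluding W5 and W6): {W2, W3, W4, W8, W9}.
Backdoor paths from W5 to W6:
  (none)
With no backdoor paths the empty set already satisfies the criterion, and it is trivially minimal.

{}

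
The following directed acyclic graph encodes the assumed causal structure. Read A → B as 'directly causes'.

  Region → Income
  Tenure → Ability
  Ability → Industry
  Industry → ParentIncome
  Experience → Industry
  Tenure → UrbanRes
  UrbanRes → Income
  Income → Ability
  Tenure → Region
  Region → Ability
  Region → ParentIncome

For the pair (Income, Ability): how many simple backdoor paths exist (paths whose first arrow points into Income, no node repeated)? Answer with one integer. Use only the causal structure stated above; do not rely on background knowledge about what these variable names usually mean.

6

A backdoor path from Income to Ability is any simple undirected path whose first edge points into Income (i.e. leaves Income via a parent).
Parents of Income: {Region, UrbanRes}.
Enumerating:
  P1: Income <- Region <- Tenure -> Ability
  P2: Income <- Region -> Ability
  P3: Income <- Region -> ParentIncome <- Industry <- Ability
  P4: Income <- UrbanRes <- Tenure -> Region -> Ability
  P5: Income <- UrbanRes <- Tenure -> Region -> ParentIncome <- Industry <- Ability
  P6: Income <- UrbanRes <- Tenure -> Ability
That exhausts the simple backdoor paths. Count: 6.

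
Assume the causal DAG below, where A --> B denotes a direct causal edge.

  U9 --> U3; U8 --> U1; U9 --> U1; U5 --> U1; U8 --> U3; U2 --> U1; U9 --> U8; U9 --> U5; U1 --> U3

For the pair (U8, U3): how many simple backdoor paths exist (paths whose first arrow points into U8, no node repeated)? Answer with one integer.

A backdoor path from U8 to U3 is any simple undirected path whose first edge points into U8 (i.e. leaves U8 via a parent).
Parents of U8: {U9}.
Enumerating:
  P1: U8 <- U9 -> U5 -> U1 -> U3
  P2: U8 <- U9 -> U1 -> U3
  P3: U8 <- U9 -> U3
That exhausts the simple backdoor paths. Count: 3.

3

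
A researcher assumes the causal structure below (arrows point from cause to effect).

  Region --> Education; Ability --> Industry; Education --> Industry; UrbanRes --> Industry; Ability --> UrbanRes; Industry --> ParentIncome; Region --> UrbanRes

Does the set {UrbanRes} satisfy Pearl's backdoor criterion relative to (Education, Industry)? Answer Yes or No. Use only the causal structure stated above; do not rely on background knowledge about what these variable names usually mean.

No

Backdoor paths from Education to Industry (paths whose first edge points into Education):
  P1: Education <- Region -> UrbanRes <- Ability -> Industry
  P2: Education <- Region -> UrbanRes -> Industry
Condition 1 (no descendant of Education in the set): holds — descendants of Education are {Industry, ParentIncome}; none are in {UrbanRes}.
Condition 2 (every backdoor path blocked by {UrbanRes}):
  P1: open — collider(s) UrbanRes are conditioned on (or have a conditioned descendant) and no non-collider on the path is in the set.
  P2: blocked at chain node UrbanRes ∈ conditioning set.
{UrbanRes} does not satisfy the backdoor criterion.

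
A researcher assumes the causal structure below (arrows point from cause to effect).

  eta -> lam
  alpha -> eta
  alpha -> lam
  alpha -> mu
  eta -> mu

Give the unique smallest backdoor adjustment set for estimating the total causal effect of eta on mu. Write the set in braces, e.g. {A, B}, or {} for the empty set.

{alpha}

Variables eligible for adjustment (non-descendants of eta, excluding eta and mu): {alpha}.
Backdoor paths from eta to mu:
  P1: eta <- alpha -> mu
The empty set is not sufficient: P1 (eta <- alpha -> mu) has no collider blocking it and no conditioned non-collider, so it is open.
Try {alpha}:
  P1: blocked at fork node alpha ∈ conditioning set.
{alpha} contains no descendant of eta and blocks every backdoor path.
{alpha} is the unique smallest valid adjustment set.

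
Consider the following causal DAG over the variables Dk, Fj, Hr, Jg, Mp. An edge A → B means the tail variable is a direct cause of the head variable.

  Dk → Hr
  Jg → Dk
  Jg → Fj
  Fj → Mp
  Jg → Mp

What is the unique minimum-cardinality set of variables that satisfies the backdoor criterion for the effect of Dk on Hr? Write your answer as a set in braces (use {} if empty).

{}

Variables eligible for adjustment (non-descendants of Dk, excluding Dk and Hr): {Fj, Jg, Mp}.
Backdoor paths from Dk to Hr:
  (none)
With no backdoor paths the empty set already satisfies the criterion, and it is trivially minimal.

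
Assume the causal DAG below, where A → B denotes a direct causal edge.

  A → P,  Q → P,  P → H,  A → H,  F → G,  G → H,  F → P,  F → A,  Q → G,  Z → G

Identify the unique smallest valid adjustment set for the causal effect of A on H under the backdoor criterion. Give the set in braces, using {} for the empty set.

Variables eligible for adjustment (non-descendants of A, excluding A and H): {F, G, Q, Z}.
Backdoor paths from A to H:
  P1: A <- F -> G <- Q -> P -> H
  P2: A <- F -> G -> H
  P3: A <- F -> P <- Q -> G -> H
  P4: A <- F -> P -> H
The empty set is not sufficient: P2 (A <- F -> G -> H) has no collider blocking it and no conditioned non-collider, so it is open.
Try {F}:
  P1: blocked at fork node F ∈ conditioning set.
  P2: blocked at fork node F ∈ conditioning set.
  P3: blocked at fork node F ∈ conditioning set.
  P4: blocked at fork node F ∈ conditioning set.
{F} contains no descendant of A and blocks every backdoor path.
No other singleton works — e.g. {Q} leaves P2 open — so {F} is the unique smallest valid adjustment set.

{F}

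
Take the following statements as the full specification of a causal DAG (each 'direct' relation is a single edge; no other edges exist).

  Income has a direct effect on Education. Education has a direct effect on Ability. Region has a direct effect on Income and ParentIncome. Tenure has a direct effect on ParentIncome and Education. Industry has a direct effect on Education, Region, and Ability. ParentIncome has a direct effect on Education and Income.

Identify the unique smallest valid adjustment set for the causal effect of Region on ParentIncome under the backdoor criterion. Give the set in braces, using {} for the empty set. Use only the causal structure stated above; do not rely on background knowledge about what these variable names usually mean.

{}

Variables eligible for adjustment (non-descendants of Region, excluding Region and ParentIncome): {Industry, Tenure}.
Backdoor paths from Region to ParentIncome:
  P1: Region <- Industry -> Education <- Tenure -> ParentIncome
  P2: Region <- Industry -> Education <- ParentIncome
  P3: Region <- Industry -> Education <- Income <- ParentIncome
  P4: Region <- Industry -> Ability <- Education <- Tenure -> ParentIncome
  P5: Region <- Industry -> Ability <- Education <- ParentIncome
  P6: Region <- Industry -> Ability <- Education <- Income <- ParentIncome
Each backdoor path contains an unconditioned collider, so every path is already blocked with the empty conditioning set:
  P1: blocked at collider Education (neither it nor any descendant is in the conditioning set).
  P2: blocked at collider Education (neither it nor any descendant is in the conditioning set).
  P3: blocked at collider Education (neither it nor any descendant is in the conditioning set).
  P4: blocked at collider Ability (neither it nor any descendant is in the conditioning set).
  P5: blocked at collider Ability (neither it nor any descendant is in the conditioning set).
  P6: blocked at collider Ability (neither it nor any descendant is in the conditioning set).
The empty set is therefore the unique smallest valid set.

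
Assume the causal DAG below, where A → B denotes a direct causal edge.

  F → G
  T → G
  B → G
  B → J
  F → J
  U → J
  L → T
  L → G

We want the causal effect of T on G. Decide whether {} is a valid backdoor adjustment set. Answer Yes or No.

No

Backdoor paths from T to G (paths whose first edge points into T):
  P1: T <- L -> G
Condition 1 (no descendant of T in the set): holds — descendants of T are {G}; none are in {}.
Condition 2 (every backdoor path blocked by {}):
  P1: open — no interior node is in the conditioning set.
{} does not satisfy the backdoor criterion.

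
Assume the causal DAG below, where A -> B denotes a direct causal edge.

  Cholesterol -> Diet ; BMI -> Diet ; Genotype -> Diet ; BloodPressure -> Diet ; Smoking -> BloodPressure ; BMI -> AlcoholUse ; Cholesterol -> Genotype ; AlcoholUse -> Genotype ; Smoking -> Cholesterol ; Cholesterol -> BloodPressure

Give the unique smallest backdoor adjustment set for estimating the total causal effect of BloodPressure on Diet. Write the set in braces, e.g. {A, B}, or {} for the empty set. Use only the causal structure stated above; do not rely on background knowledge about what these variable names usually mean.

Variables eligible for adjustment (non-descendants of BloodPressure, excluding BloodPressure and Diet): {AlcoholUse, BMI, Cholesterol, Genotype, Smoking}.
Backdoor paths from BloodPressure to Diet:
  P1: BloodPressure <- Smoking -> Cholesterol -> Genotype <- AlcoholUse <- BMI -> Diet
  P2: BloodPressure <- Smoking -> Cholesterol -> Genotype -> Diet
  P3: BloodPressure <- Smoking -> Cholesterol -> Diet
  P4: BloodPressure <- Cholesterol -> Genotype <- AlcoholUse <- BMI -> Diet
  P5: BloodPressure <- Cholesterol -> Genotype -> Diet
  P6: BloodPressure <- Cholesterol -> Diet
The empty set is not sufficient: P2 (BloodPressure <- Smoking -> Cholesterol -> Genotype -> Diet) has no collider blocking it and no conditioned non-collider, so it is open.
Try {Cholesterol}:
  P1: blocked at chain node Cholesterol ∈ conditioning set.
  P2: blocked at chain node Cholesterol ∈ conditioning set.
  P3: blocked at chain node Cholesterol ∈ conditioning set.
  P4: blocked at fork node Cholesterol ∈ conditioning set.
  P5: blocked at fork node Cholesterol ∈ conditioning set.
  P6: blocked at fork node Cholesterol ∈ conditioning set.
{Cholesterol} contains no descendant of BloodPressure and blocks every backdoor path.
No other singleton works — e.g. {Smoking} leaves P5 open — so {Cholesterol} is the unique smallest valid adjustment set.

{Cholesterol}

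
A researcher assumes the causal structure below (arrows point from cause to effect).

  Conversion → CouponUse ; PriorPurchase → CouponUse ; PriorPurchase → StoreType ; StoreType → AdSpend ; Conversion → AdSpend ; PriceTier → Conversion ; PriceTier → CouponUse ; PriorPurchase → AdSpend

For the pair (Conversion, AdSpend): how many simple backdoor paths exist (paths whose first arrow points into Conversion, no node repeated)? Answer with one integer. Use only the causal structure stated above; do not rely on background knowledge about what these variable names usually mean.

2

A backdoor path from Conversion to AdSpend is any simple undirected path whose first edge points into Conversion (i.e. leaves Conversion via a parent).
Parents of Conversion: {PriceTier}.
Enumerating:
  P1: Conversion <- PriceTier -> CouponUse <- PriorPurchase -> StoreType -> AdSpend
  P2: Conversion <- PriceTier -> CouponUse <- PriorPurchase -> AdSpend
That exhausts the simple backdoor paths. Count: 2.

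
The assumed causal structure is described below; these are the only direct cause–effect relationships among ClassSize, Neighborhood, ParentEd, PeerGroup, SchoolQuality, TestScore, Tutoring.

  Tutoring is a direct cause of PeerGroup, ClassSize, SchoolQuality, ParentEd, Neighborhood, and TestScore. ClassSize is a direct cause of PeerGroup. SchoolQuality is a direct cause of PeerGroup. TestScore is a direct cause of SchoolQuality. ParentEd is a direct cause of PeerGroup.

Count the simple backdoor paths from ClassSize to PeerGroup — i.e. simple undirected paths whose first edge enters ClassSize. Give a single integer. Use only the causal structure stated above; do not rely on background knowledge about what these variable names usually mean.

4

A backdoor path from ClassSize to PeerGroup is any simple undirected path whose first edge points into ClassSize (i.e. leaves ClassSize via a parent).
Parents of ClassSize: {Tutoring}.
Enumerating:
  P1: ClassSize <- Tutoring -> ParentEd -> PeerGroup
  P2: ClassSize <- Tutoring -> TestScore -> SchoolQuality -> PeerGroup
  P3: ClassSize <- Tutoring -> SchoolQuality -> PeerGroup
  P4: ClassSize <- Tutoring -> PeerGroup
That exhausts the simple backdoor paths. Count: 4.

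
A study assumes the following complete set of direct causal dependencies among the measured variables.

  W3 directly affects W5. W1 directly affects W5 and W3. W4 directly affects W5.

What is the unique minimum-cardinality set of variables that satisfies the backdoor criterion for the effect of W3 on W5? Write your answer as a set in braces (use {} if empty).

Variables eligible for adjustment (non-descendants of W3, excluding W3 and W5): {W1, W4}.
Backdoor paths from W3 to W5:
  P1: W3 <- W1 -> W5
The empty set is not sufficient: P1 (W3 <- W1 -> W5) has no collider blocking it and no conditioned non-collider, so it is open.
Try {W1}:
  P1: blocked at fork node W1 ∈ conditioning set.
{W1} contains no descendant of W3 and blocks every backdoor path.
No other singleton works — e.g. {W4} leaves P1 open — so {W1} is the unique smallest valid adjustment set.

{W1}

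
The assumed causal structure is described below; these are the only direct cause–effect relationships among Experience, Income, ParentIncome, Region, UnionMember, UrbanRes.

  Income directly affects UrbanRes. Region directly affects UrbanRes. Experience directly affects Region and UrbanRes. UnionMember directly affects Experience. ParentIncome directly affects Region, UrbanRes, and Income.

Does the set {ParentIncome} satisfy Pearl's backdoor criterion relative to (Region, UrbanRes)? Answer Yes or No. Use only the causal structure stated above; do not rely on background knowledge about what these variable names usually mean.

No

Backdoor paths from Region to UrbanRes (paths whose first edge points into Region):
  P1: Region <- ParentIncome -> Income -> UrbanRes
  P2: Region <- ParentIncome -> UrbanRes
  P3: Region <- Experience -> UrbanRes
Condition 1 (no descendant of Region in the set): holds — descendants of Region are {UrbanRes}; none are in {ParentIncome}.
Condition 2 (every backdoor path blocked by {ParentIncome}):
  P1: blocked at fork node ParentIncome ∈ conditioning set.
  P2: blocked at fork node ParentIncome ∈ conditioning set.
  P3: open — no interior node is in the conditioning set.
{ParentIncome} does not satisfy the backdoor criterion.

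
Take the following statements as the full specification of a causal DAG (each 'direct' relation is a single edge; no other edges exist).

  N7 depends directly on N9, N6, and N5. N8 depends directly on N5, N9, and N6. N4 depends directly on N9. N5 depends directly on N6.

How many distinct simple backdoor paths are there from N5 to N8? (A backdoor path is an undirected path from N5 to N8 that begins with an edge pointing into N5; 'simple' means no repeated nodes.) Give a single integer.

2

A backdoor path from N5 to N8 is any simple undirected path whose first edge points into N5 (i.e. leaves N5 via a parent).
Parents of N5: {N6}.
Enumerating:
  P1: N5 <- N6 -> N7 <- N9 -> N8
  P2: N5 <- N6 -> N8
That exhausts the simple backdoor paths. Count: 2.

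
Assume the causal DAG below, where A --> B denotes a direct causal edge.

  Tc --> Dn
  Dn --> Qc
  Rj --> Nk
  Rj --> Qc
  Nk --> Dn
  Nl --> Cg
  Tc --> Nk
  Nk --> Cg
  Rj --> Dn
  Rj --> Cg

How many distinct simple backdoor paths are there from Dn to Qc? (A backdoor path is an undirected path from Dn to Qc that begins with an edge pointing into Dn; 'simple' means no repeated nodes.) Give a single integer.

5

A backdoor path from Dn to Qc is any simple undirected path whose first edge points into Dn (i.e. leaves Dn via a parent).
Parents of Dn: {Nk, Rj, Tc}.
Enumerating:
  P1: Dn <- Tc -> Nk <- Rj -> Qc
  P2: Dn <- Tc -> Nk -> Cg <- Rj -> Qc
  P3: Dn <- Rj -> Qc
  P4: Dn <- Nk <- Rj -> Qc
  P5: Dn <- Nk -> Cg <- Rj -> Qc
That exhausts the simple backdoor paths. Count: 5.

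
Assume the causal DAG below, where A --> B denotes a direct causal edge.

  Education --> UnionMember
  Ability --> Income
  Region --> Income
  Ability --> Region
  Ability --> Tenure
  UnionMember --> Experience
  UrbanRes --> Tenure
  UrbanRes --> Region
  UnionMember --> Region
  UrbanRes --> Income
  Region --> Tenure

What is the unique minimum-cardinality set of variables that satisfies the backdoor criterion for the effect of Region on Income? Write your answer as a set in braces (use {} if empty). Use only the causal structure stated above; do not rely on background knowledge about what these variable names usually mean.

{Ability, UrbanRes}

Variables eligible for adjustment (non-descendants of Region, excluding Region and Income): {Ability, Education, Experience, UnionMember, UrbanRes}.
Backdoor paths from Region to Income:
  P1: Region <- Ability -> Tenure <- UrbanRes -> Income
  P2: Region <- Ability -> Income
  P3: Region <- UrbanRes -> Tenure <- Ability -> Income
  P4: Region <- UrbanRes -> Income
The empty set is not sufficient: P2 (Region <- Ability -> Income) has no collider blocking it and no conditioned non-collider, so it is open.
Try {Ability, UrbanRes}:
  P1: blocked at fork node Ability ∈ conditioning set.
  P2: blocked at fork node Ability ∈ conditioning set.
  P3: blocked at fork node UrbanRes ∈ conditioning set.
  P4: blocked at fork node UrbanRes ∈ conditioning set.
{Ability, UrbanRes} contains no descendant of Region and blocks every backdoor path.
Every element of {Ability, UrbanRes} is needed (dropping Ability leaves P2 open; dropping UrbanRes leaves P4 open), so no proper subset is valid.
Among all size-2 subsets of the eligible variables, only {Ability, UrbanRes} blocks every backdoor path, so it is the unique smallest valid adjustment set.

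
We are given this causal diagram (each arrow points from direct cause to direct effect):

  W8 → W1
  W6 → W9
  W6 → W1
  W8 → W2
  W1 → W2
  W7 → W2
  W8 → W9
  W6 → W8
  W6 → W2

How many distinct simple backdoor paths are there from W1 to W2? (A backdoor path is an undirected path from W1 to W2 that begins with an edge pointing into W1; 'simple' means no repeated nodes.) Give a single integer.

A backdoor path from W1 to W2 is any simple undirected path whose first edge points into W1 (i.e. leaves W1 via a parent).
Parents of W1: {W6, W8}.
Enumerating:
  P1: W1 <- W6 -> W8 -> W2
  P2: W1 <- W6 -> W2
  P3: W1 <- W6 -> W9 <- W8 -> W2
  P4: W1 <- W8 <- W6 -> W2
  P5: W1 <- W8 -> W2
  P6: W1 <- W8 -> W9 <- W6 -> W2
That exhausts the simple backdoor paths. Count: 6.

6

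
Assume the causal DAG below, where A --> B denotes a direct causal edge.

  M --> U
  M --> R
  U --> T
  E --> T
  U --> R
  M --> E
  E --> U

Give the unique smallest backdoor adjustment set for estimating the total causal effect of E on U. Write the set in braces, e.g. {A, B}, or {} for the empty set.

Variables eligible for adjustment (non-descendants of E, excluding E and U): {M}.
Backdoor paths from E to U:
  P1: E <- M -> U
  P2: E <- M -> R <- U
The empty set is not sufficient: P1 (E <- M -> U) has no collider blocking it and no conditioned non-collider, so it is open.
Try {M}:
  P1: blocked at fork node M ∈ conditioning set.
  P2: blocked at fork node M ∈ conditioning set.
{M} contains no descendant of E and blocks every backdoor path.
{M} is the unique smallest valid adjustment set.

{M}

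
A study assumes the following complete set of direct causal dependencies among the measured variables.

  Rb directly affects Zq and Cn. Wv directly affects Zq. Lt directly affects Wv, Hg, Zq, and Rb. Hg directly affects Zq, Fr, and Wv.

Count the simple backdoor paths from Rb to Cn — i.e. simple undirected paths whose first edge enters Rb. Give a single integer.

A backdoor path from Rb to Cn is any simple undirected path whose first edge points into Rb (i.e. leaves Rb via a parent).
Parents of Rb: {Lt}.
No simple path from any parent of Rb reaches Cn without revisiting Rb, so there are no backdoor paths.

0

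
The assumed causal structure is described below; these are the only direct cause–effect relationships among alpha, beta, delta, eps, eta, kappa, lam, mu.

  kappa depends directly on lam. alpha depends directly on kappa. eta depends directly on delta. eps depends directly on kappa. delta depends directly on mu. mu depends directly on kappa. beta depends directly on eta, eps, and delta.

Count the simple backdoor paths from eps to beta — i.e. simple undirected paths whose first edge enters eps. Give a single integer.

2

A backdoor path from eps to beta is any simple undirected path whose first edge points into eps (i.e. leaves eps via a parent).
Parents of eps: {kappa}.
Enumerating:
  P1: eps <- kappa -> mu -> delta -> eta -> beta
  P2: eps <- kappa -> mu -> delta -> beta
That exhausts the simple backdoor paths. Count: 2.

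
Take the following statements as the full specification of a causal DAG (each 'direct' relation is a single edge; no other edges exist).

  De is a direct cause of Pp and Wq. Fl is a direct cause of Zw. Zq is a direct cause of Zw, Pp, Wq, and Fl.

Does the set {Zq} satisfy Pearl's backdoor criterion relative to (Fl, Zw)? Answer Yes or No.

Yes

Backdoor paths from Fl to Zw (paths whose first edge points into Fl):
  P1: Fl <- Zq -> Zw
Condition 1 (no descendant of Fl in the set): holds — descendants of Fl are {Zw}; none are in {Zq}.
Condition 2 (every backdoor path blocked by {Zq}):
  P1: blocked at fork node Zq ∈ conditioning set.
{Zq} satisfies the backdoor criterion.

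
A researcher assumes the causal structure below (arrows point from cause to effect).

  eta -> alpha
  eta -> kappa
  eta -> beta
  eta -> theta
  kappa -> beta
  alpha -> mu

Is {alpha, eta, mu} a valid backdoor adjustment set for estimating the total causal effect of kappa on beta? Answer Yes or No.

Backdoor paths from kappa to beta (paths whose first edge points into kappa):
  P1: kappa <- eta -> beta
Condition 1 (no descendant of kappa in the set): holds — descendants of kappa are {beta}; none are in {alpha, eta, mu}.
Condition 2 (every backdoor path blocked by {alpha, eta, mu}):
  P1: blocked at fork node eta ∈ conditioning set.
{alpha, eta, mu} satisfies the backdoor criterion.

Yes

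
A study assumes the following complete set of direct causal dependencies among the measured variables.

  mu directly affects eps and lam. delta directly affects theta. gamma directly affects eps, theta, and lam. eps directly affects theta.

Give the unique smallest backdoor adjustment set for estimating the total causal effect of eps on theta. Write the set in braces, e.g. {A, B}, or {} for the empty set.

Variables eligible for adjustment (non-descendants of eps, excluding eps and theta): {delta, gamma, lam, mu}.
Backdoor paths from eps to theta:
  P1: eps <- mu -> lam <- gamma -> theta
  P2: eps <- gamma -> theta
The empty set is not sufficient: P2 (eps <- gamma -> theta) has no collider blocking it and no conditioned non-collider, so it is open.
Try {gamma}:
  P1: blocked at collider lam (neither it nor any descendant is in the conditioning set).
  P2: blocked at fork node gamma ∈ conditioning set.
{gamma} contains no descendant of eps and blocks every backdoor path.
No other singleton works — e.g. {delta} leaves P2 open — so {gamma} is the unique smallest valid adjustment set.

{gamma}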